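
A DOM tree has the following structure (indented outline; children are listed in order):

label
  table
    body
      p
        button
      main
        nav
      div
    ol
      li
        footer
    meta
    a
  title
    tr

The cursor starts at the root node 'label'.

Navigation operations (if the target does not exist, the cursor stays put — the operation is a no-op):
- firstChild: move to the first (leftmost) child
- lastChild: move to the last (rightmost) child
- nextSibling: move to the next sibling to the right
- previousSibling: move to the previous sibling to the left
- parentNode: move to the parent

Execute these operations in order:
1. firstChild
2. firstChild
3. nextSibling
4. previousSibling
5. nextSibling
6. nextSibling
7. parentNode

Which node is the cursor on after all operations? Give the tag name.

Answer: table

Derivation:
After 1 (firstChild): table
After 2 (firstChild): body
After 3 (nextSibling): ol
After 4 (previousSibling): body
After 5 (nextSibling): ol
After 6 (nextSibling): meta
After 7 (parentNode): table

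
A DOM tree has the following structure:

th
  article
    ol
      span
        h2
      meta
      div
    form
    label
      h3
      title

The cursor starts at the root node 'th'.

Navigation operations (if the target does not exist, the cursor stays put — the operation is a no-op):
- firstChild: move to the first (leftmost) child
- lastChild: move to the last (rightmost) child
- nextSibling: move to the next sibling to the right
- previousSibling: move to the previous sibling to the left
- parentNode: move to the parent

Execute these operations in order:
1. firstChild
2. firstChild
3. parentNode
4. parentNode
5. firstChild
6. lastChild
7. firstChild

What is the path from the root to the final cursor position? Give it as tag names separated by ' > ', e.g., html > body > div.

After 1 (firstChild): article
After 2 (firstChild): ol
After 3 (parentNode): article
After 4 (parentNode): th
After 5 (firstChild): article
After 6 (lastChild): label
After 7 (firstChild): h3

Answer: th > article > label > h3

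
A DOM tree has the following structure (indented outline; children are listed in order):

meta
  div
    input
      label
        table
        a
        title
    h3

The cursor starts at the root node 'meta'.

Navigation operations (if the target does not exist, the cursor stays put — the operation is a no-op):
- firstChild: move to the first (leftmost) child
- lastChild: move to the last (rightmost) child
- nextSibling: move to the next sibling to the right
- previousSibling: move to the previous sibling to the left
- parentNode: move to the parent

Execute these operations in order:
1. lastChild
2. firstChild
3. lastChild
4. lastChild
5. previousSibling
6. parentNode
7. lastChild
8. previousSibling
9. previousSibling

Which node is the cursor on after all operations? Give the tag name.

Answer: table

Derivation:
After 1 (lastChild): div
After 2 (firstChild): input
After 3 (lastChild): label
After 4 (lastChild): title
After 5 (previousSibling): a
After 6 (parentNode): label
After 7 (lastChild): title
After 8 (previousSibling): a
After 9 (previousSibling): table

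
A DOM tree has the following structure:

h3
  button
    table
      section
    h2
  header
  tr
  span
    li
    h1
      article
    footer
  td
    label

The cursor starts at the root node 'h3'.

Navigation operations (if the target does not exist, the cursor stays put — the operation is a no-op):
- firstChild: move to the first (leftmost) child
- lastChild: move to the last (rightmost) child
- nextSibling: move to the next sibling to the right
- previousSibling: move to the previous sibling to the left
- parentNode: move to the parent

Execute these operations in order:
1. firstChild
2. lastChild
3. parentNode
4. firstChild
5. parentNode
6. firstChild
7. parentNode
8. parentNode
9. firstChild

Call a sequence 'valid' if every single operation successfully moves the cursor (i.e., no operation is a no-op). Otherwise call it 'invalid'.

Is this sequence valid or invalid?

Answer: valid

Derivation:
After 1 (firstChild): button
After 2 (lastChild): h2
After 3 (parentNode): button
After 4 (firstChild): table
After 5 (parentNode): button
After 6 (firstChild): table
After 7 (parentNode): button
After 8 (parentNode): h3
After 9 (firstChild): button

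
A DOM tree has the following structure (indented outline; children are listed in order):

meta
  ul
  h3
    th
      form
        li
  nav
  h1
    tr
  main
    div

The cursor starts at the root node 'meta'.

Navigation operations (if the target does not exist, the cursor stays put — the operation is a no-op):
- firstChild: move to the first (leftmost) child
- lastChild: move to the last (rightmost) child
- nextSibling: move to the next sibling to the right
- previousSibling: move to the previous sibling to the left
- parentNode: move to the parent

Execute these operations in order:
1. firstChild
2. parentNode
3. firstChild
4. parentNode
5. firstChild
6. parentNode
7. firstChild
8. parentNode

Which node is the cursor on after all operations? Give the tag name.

After 1 (firstChild): ul
After 2 (parentNode): meta
After 3 (firstChild): ul
After 4 (parentNode): meta
After 5 (firstChild): ul
After 6 (parentNode): meta
After 7 (firstChild): ul
After 8 (parentNode): meta

Answer: meta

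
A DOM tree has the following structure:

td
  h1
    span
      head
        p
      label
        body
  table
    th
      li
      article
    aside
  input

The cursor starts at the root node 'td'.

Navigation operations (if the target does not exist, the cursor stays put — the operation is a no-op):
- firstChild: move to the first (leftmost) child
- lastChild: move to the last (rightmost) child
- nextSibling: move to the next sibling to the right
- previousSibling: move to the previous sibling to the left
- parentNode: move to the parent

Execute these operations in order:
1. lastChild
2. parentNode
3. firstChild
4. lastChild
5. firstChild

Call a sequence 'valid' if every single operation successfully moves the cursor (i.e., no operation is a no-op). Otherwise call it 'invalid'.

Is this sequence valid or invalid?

After 1 (lastChild): input
After 2 (parentNode): td
After 3 (firstChild): h1
After 4 (lastChild): span
After 5 (firstChild): head

Answer: valid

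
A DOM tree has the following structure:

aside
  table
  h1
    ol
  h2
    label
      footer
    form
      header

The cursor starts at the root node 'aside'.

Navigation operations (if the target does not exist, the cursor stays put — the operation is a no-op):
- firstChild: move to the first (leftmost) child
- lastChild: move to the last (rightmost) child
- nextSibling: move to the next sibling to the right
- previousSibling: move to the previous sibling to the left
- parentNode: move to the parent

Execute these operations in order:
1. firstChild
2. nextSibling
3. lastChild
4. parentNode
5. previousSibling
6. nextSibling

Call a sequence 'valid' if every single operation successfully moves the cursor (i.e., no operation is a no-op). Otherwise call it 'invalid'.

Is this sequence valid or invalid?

Answer: valid

Derivation:
After 1 (firstChild): table
After 2 (nextSibling): h1
After 3 (lastChild): ol
After 4 (parentNode): h1
After 5 (previousSibling): table
After 6 (nextSibling): h1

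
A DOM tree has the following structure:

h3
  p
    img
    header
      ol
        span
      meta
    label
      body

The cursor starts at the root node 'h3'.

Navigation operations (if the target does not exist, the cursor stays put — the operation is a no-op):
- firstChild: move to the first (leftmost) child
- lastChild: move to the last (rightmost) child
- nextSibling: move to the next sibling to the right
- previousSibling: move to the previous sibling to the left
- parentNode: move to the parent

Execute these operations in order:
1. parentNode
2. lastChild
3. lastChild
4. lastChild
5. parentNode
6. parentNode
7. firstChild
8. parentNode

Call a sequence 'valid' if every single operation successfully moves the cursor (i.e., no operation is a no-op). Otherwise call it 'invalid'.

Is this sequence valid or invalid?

After 1 (parentNode): h3 (no-op, stayed)
After 2 (lastChild): p
After 3 (lastChild): label
After 4 (lastChild): body
After 5 (parentNode): label
After 6 (parentNode): p
After 7 (firstChild): img
After 8 (parentNode): p

Answer: invalid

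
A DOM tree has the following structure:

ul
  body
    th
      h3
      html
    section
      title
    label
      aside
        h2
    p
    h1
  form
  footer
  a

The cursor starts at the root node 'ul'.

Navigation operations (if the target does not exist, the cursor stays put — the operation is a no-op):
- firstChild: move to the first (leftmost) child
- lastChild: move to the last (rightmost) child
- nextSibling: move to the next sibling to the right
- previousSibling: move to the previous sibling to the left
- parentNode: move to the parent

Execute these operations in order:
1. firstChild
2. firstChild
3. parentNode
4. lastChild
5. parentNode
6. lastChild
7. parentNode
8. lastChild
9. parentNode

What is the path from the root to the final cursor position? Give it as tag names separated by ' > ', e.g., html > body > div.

Answer: ul > body

Derivation:
After 1 (firstChild): body
After 2 (firstChild): th
After 3 (parentNode): body
After 4 (lastChild): h1
After 5 (parentNode): body
After 6 (lastChild): h1
After 7 (parentNode): body
After 8 (lastChild): h1
After 9 (parentNode): body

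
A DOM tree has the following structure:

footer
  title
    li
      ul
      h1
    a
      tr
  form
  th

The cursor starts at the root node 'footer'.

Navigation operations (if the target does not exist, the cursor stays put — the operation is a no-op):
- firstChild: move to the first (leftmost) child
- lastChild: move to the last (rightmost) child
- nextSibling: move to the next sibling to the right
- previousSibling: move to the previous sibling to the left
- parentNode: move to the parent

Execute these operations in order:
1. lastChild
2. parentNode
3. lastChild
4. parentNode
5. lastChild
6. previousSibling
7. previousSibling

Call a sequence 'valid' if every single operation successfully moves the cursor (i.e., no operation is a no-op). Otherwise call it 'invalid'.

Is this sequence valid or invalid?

Answer: valid

Derivation:
After 1 (lastChild): th
After 2 (parentNode): footer
After 3 (lastChild): th
After 4 (parentNode): footer
After 5 (lastChild): th
After 6 (previousSibling): form
After 7 (previousSibling): title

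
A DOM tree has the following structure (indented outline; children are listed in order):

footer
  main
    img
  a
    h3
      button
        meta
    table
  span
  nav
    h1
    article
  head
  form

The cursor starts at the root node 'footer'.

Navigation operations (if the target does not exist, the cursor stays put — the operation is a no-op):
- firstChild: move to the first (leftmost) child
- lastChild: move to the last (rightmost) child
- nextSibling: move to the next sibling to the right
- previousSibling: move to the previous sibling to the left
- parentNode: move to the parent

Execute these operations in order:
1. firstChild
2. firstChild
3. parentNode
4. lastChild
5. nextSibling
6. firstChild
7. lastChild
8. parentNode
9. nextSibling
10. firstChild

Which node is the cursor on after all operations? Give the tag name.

Answer: h3

Derivation:
After 1 (firstChild): main
After 2 (firstChild): img
After 3 (parentNode): main
After 4 (lastChild): img
After 5 (nextSibling): img (no-op, stayed)
After 6 (firstChild): img (no-op, stayed)
After 7 (lastChild): img (no-op, stayed)
After 8 (parentNode): main
After 9 (nextSibling): a
After 10 (firstChild): h3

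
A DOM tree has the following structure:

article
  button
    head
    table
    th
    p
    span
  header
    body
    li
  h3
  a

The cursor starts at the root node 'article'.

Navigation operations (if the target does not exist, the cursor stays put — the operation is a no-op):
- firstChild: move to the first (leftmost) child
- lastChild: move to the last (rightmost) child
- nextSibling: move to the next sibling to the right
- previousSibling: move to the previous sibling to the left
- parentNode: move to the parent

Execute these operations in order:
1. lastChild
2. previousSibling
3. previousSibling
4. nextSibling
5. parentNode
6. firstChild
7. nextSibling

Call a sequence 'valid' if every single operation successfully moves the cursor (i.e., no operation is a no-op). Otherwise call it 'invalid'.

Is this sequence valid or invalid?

After 1 (lastChild): a
After 2 (previousSibling): h3
After 3 (previousSibling): header
After 4 (nextSibling): h3
After 5 (parentNode): article
After 6 (firstChild): button
After 7 (nextSibling): header

Answer: valid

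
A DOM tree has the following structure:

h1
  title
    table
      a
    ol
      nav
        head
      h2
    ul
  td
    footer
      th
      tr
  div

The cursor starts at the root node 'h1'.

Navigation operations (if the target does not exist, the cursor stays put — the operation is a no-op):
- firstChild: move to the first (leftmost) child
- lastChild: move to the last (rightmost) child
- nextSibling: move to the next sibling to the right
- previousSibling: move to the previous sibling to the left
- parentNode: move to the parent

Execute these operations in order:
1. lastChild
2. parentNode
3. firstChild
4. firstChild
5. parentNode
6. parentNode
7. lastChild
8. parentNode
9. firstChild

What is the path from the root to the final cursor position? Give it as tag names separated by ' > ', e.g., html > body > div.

After 1 (lastChild): div
After 2 (parentNode): h1
After 3 (firstChild): title
After 4 (firstChild): table
After 5 (parentNode): title
After 6 (parentNode): h1
After 7 (lastChild): div
After 8 (parentNode): h1
After 9 (firstChild): title

Answer: h1 > title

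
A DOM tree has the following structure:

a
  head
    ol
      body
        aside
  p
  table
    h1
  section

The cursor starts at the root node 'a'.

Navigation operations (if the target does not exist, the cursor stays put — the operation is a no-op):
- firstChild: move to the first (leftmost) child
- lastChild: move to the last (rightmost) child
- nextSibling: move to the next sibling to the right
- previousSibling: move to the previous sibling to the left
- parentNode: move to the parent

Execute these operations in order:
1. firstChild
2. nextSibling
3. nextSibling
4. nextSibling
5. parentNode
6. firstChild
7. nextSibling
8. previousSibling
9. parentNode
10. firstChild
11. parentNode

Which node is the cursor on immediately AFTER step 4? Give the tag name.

After 1 (firstChild): head
After 2 (nextSibling): p
After 3 (nextSibling): table
After 4 (nextSibling): section

Answer: section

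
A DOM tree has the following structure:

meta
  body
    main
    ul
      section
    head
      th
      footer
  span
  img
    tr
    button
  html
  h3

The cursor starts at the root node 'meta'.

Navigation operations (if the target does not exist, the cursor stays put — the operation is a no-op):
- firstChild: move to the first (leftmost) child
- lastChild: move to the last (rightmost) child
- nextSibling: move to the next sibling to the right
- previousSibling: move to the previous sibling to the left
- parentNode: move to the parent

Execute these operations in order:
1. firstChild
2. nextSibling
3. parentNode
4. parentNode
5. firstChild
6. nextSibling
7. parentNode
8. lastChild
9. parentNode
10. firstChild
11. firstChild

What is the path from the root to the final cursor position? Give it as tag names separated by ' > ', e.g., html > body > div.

After 1 (firstChild): body
After 2 (nextSibling): span
After 3 (parentNode): meta
After 4 (parentNode): meta (no-op, stayed)
After 5 (firstChild): body
After 6 (nextSibling): span
After 7 (parentNode): meta
After 8 (lastChild): h3
After 9 (parentNode): meta
After 10 (firstChild): body
After 11 (firstChild): main

Answer: meta > body > main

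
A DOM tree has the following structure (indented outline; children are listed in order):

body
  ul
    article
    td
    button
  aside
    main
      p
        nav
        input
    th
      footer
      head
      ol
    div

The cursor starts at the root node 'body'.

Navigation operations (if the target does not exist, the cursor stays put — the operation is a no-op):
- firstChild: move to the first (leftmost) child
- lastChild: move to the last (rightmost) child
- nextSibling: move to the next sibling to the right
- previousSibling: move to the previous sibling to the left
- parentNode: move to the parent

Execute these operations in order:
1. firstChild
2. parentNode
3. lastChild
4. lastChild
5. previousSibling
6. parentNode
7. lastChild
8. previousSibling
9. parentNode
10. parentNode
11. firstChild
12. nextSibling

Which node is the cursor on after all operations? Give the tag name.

Answer: aside

Derivation:
After 1 (firstChild): ul
After 2 (parentNode): body
After 3 (lastChild): aside
After 4 (lastChild): div
After 5 (previousSibling): th
After 6 (parentNode): aside
After 7 (lastChild): div
After 8 (previousSibling): th
After 9 (parentNode): aside
After 10 (parentNode): body
After 11 (firstChild): ul
After 12 (nextSibling): aside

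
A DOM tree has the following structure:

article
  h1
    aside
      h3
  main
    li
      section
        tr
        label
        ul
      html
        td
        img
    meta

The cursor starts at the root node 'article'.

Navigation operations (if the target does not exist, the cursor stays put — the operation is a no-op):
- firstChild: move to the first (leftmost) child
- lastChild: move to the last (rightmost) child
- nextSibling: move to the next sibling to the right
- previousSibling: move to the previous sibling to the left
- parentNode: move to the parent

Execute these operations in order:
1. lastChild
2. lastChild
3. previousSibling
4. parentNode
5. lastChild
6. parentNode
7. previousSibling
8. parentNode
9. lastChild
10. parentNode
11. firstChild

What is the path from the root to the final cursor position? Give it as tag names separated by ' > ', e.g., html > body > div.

Answer: article > h1

Derivation:
After 1 (lastChild): main
After 2 (lastChild): meta
After 3 (previousSibling): li
After 4 (parentNode): main
After 5 (lastChild): meta
After 6 (parentNode): main
After 7 (previousSibling): h1
After 8 (parentNode): article
After 9 (lastChild): main
After 10 (parentNode): article
After 11 (firstChild): h1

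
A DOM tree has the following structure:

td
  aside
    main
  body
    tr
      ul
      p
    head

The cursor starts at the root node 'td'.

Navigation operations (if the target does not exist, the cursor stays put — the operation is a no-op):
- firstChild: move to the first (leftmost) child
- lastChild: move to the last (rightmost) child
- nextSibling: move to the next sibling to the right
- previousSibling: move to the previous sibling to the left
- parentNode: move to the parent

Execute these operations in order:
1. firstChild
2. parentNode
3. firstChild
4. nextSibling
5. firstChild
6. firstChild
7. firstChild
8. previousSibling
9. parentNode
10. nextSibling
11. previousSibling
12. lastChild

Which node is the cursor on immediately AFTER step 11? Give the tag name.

Answer: tr

Derivation:
After 1 (firstChild): aside
After 2 (parentNode): td
After 3 (firstChild): aside
After 4 (nextSibling): body
After 5 (firstChild): tr
After 6 (firstChild): ul
After 7 (firstChild): ul (no-op, stayed)
After 8 (previousSibling): ul (no-op, stayed)
After 9 (parentNode): tr
After 10 (nextSibling): head
After 11 (previousSibling): tr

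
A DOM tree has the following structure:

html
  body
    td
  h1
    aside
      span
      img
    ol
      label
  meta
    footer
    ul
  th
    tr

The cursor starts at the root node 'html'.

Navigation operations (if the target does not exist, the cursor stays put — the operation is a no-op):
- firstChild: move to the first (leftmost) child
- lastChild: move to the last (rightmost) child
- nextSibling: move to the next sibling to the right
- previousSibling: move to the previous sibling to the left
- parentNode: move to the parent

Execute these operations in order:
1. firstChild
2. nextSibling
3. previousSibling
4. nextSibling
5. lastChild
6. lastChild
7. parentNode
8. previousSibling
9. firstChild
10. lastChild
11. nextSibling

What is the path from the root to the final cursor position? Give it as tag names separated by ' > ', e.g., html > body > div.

Answer: html > h1 > aside > img

Derivation:
After 1 (firstChild): body
After 2 (nextSibling): h1
After 3 (previousSibling): body
After 4 (nextSibling): h1
After 5 (lastChild): ol
After 6 (lastChild): label
After 7 (parentNode): ol
After 8 (previousSibling): aside
After 9 (firstChild): span
After 10 (lastChild): span (no-op, stayed)
After 11 (nextSibling): img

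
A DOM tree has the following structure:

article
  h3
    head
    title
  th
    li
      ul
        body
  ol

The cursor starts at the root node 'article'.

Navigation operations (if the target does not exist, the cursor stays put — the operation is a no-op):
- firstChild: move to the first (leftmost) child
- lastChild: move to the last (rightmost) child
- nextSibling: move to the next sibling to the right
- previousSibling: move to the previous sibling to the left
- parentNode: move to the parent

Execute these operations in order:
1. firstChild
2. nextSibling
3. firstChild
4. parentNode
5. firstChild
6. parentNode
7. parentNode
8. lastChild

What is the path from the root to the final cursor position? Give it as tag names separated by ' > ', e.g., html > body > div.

Answer: article > ol

Derivation:
After 1 (firstChild): h3
After 2 (nextSibling): th
After 3 (firstChild): li
After 4 (parentNode): th
After 5 (firstChild): li
After 6 (parentNode): th
After 7 (parentNode): article
After 8 (lastChild): ol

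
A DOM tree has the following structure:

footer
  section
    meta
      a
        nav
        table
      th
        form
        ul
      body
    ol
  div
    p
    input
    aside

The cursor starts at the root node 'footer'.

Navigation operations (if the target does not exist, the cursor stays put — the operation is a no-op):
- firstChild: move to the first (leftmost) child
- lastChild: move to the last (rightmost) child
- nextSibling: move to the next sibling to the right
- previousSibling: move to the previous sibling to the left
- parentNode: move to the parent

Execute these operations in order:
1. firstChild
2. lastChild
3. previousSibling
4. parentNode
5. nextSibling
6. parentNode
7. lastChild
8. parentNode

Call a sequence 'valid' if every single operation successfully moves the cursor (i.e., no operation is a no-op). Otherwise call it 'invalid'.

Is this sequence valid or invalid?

After 1 (firstChild): section
After 2 (lastChild): ol
After 3 (previousSibling): meta
After 4 (parentNode): section
After 5 (nextSibling): div
After 6 (parentNode): footer
After 7 (lastChild): div
After 8 (parentNode): footer

Answer: valid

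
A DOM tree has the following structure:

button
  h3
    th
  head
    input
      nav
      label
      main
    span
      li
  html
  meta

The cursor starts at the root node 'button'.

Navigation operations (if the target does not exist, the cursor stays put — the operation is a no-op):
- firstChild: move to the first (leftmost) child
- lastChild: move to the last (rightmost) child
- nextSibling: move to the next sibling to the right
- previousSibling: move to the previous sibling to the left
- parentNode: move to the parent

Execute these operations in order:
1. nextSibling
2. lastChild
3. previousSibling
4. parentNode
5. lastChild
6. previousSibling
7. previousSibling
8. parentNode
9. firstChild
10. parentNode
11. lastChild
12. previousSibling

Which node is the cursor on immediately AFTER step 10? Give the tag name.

Answer: button

Derivation:
After 1 (nextSibling): button (no-op, stayed)
After 2 (lastChild): meta
After 3 (previousSibling): html
After 4 (parentNode): button
After 5 (lastChild): meta
After 6 (previousSibling): html
After 7 (previousSibling): head
After 8 (parentNode): button
After 9 (firstChild): h3
After 10 (parentNode): button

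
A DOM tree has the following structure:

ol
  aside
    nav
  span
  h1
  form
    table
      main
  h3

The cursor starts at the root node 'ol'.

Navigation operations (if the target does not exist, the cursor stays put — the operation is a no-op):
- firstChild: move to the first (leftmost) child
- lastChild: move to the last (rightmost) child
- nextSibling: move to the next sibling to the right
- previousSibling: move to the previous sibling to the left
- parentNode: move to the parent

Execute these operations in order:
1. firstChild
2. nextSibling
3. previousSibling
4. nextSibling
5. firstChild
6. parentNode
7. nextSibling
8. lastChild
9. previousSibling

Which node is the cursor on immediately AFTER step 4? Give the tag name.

After 1 (firstChild): aside
After 2 (nextSibling): span
After 3 (previousSibling): aside
After 4 (nextSibling): span

Answer: span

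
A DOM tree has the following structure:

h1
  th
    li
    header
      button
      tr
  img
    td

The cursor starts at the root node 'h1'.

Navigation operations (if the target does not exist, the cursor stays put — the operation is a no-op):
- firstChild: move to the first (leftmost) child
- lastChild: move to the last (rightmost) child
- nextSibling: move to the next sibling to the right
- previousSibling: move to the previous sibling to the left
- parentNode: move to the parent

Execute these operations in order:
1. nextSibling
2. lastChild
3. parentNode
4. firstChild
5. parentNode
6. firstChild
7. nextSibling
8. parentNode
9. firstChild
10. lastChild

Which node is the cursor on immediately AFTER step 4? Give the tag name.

After 1 (nextSibling): h1 (no-op, stayed)
After 2 (lastChild): img
After 3 (parentNode): h1
After 4 (firstChild): th

Answer: th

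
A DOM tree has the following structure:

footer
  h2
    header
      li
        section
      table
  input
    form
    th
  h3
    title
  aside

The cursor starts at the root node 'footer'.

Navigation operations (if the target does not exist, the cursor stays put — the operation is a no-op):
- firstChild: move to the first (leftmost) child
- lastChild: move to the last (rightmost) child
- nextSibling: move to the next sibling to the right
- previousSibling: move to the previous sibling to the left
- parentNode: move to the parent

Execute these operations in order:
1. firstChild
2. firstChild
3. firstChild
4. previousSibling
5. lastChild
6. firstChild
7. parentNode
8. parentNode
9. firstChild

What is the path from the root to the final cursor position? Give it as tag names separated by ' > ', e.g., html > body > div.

After 1 (firstChild): h2
After 2 (firstChild): header
After 3 (firstChild): li
After 4 (previousSibling): li (no-op, stayed)
After 5 (lastChild): section
After 6 (firstChild): section (no-op, stayed)
After 7 (parentNode): li
After 8 (parentNode): header
After 9 (firstChild): li

Answer: footer > h2 > header > li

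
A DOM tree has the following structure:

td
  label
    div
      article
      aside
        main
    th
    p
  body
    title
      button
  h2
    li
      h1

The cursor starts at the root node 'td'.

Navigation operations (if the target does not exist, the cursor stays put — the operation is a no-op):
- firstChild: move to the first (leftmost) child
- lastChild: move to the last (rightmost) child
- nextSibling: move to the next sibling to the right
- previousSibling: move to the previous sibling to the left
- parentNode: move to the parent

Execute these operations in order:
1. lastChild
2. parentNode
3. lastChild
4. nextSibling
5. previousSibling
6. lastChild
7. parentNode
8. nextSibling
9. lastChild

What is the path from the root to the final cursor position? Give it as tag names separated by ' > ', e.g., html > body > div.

Answer: td > h2 > li

Derivation:
After 1 (lastChild): h2
After 2 (parentNode): td
After 3 (lastChild): h2
After 4 (nextSibling): h2 (no-op, stayed)
After 5 (previousSibling): body
After 6 (lastChild): title
After 7 (parentNode): body
After 8 (nextSibling): h2
After 9 (lastChild): li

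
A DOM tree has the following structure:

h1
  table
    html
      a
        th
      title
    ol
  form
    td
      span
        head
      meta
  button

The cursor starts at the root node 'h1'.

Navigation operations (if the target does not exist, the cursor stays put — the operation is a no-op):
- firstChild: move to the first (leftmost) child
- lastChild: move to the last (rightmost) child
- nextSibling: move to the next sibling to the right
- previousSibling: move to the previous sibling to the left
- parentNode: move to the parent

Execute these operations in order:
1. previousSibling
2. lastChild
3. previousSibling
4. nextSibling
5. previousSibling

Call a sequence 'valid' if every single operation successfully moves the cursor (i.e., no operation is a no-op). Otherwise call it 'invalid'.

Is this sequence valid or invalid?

Answer: invalid

Derivation:
After 1 (previousSibling): h1 (no-op, stayed)
After 2 (lastChild): button
After 3 (previousSibling): form
After 4 (nextSibling): button
After 5 (previousSibling): form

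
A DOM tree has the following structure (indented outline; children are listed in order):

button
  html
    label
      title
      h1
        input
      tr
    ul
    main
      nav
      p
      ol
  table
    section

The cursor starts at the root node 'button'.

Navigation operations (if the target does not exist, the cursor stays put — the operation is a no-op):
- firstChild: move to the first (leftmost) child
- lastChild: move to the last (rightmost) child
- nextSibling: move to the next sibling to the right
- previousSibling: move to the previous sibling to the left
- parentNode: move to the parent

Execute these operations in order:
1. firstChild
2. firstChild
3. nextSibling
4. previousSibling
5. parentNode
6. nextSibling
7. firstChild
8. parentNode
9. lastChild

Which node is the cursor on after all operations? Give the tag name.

Answer: section

Derivation:
After 1 (firstChild): html
After 2 (firstChild): label
After 3 (nextSibling): ul
After 4 (previousSibling): label
After 5 (parentNode): html
After 6 (nextSibling): table
After 7 (firstChild): section
After 8 (parentNode): table
After 9 (lastChild): section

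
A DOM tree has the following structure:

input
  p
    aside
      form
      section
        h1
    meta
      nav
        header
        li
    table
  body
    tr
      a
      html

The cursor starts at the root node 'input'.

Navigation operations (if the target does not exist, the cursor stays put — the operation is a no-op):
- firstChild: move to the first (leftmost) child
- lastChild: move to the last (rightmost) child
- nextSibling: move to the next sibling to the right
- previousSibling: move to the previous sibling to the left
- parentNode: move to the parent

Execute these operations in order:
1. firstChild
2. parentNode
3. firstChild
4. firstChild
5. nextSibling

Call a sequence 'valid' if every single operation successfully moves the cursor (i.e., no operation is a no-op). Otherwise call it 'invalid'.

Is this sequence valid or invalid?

After 1 (firstChild): p
After 2 (parentNode): input
After 3 (firstChild): p
After 4 (firstChild): aside
After 5 (nextSibling): meta

Answer: valid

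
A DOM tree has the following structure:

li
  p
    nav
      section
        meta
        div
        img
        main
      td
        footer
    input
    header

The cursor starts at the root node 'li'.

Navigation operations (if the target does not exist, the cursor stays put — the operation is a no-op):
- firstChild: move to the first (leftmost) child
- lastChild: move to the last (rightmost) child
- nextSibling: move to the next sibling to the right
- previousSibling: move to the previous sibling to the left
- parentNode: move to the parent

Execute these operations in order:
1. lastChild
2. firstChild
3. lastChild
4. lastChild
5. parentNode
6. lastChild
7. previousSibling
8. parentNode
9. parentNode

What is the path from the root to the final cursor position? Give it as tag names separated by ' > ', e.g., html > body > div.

After 1 (lastChild): p
After 2 (firstChild): nav
After 3 (lastChild): td
After 4 (lastChild): footer
After 5 (parentNode): td
After 6 (lastChild): footer
After 7 (previousSibling): footer (no-op, stayed)
After 8 (parentNode): td
After 9 (parentNode): nav

Answer: li > p > nav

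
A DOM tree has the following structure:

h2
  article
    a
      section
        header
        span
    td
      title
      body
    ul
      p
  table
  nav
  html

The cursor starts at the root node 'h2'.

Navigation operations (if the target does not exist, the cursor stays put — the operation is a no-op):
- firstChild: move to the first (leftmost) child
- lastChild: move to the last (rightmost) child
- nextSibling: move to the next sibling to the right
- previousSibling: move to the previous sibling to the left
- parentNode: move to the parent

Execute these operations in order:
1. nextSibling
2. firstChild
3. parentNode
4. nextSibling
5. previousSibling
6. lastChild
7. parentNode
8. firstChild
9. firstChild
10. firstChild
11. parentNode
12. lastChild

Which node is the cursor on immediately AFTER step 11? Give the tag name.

After 1 (nextSibling): h2 (no-op, stayed)
After 2 (firstChild): article
After 3 (parentNode): h2
After 4 (nextSibling): h2 (no-op, stayed)
After 5 (previousSibling): h2 (no-op, stayed)
After 6 (lastChild): html
After 7 (parentNode): h2
After 8 (firstChild): article
After 9 (firstChild): a
After 10 (firstChild): section
After 11 (parentNode): a

Answer: a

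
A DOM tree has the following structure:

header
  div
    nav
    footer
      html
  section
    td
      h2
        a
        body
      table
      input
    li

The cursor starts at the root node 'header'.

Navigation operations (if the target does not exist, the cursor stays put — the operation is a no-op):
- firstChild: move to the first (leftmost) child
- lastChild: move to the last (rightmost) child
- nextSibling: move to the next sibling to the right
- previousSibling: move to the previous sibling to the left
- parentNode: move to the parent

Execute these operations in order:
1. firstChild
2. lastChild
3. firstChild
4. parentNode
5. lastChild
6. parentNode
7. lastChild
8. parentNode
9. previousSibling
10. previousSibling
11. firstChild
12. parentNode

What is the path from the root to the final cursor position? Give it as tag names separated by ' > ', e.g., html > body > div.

Answer: header > div

Derivation:
After 1 (firstChild): div
After 2 (lastChild): footer
After 3 (firstChild): html
After 4 (parentNode): footer
After 5 (lastChild): html
After 6 (parentNode): footer
After 7 (lastChild): html
After 8 (parentNode): footer
After 9 (previousSibling): nav
After 10 (previousSibling): nav (no-op, stayed)
After 11 (firstChild): nav (no-op, stayed)
After 12 (parentNode): div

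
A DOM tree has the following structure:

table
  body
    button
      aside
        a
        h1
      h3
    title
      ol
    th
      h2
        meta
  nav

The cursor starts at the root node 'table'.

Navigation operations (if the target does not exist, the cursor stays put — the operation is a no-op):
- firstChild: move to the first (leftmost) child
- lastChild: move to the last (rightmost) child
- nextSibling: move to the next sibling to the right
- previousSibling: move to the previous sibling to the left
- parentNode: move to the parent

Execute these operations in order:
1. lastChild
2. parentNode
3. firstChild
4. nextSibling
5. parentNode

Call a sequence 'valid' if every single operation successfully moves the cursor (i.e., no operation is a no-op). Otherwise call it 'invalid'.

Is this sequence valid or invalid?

Answer: valid

Derivation:
After 1 (lastChild): nav
After 2 (parentNode): table
After 3 (firstChild): body
After 4 (nextSibling): nav
After 5 (parentNode): table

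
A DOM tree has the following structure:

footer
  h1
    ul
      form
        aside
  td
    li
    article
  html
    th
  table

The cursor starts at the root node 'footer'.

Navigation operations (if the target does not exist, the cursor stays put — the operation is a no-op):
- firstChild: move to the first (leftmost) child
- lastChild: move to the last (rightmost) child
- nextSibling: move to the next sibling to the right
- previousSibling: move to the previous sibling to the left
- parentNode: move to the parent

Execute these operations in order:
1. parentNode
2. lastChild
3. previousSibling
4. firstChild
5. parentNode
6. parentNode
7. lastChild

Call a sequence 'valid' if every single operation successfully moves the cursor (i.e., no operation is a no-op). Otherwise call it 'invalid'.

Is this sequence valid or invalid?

Answer: invalid

Derivation:
After 1 (parentNode): footer (no-op, stayed)
After 2 (lastChild): table
After 3 (previousSibling): html
After 4 (firstChild): th
After 5 (parentNode): html
After 6 (parentNode): footer
After 7 (lastChild): table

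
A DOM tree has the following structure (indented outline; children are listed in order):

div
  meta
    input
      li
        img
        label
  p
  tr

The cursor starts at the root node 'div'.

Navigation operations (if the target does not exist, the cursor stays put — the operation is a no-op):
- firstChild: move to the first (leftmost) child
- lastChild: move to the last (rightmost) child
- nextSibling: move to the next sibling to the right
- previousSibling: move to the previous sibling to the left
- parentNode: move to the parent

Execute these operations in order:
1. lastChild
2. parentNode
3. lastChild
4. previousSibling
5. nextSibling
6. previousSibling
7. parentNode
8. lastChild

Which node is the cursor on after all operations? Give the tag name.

Answer: tr

Derivation:
After 1 (lastChild): tr
After 2 (parentNode): div
After 3 (lastChild): tr
After 4 (previousSibling): p
After 5 (nextSibling): tr
After 6 (previousSibling): p
After 7 (parentNode): div
After 8 (lastChild): tr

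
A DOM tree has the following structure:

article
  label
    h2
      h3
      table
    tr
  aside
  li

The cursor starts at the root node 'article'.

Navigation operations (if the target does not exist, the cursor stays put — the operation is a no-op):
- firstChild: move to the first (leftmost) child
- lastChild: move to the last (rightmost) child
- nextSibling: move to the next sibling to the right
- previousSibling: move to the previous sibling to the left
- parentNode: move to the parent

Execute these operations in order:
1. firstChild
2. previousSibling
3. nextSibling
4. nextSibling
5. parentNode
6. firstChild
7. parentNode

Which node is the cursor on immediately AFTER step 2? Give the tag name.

Answer: label

Derivation:
After 1 (firstChild): label
After 2 (previousSibling): label (no-op, stayed)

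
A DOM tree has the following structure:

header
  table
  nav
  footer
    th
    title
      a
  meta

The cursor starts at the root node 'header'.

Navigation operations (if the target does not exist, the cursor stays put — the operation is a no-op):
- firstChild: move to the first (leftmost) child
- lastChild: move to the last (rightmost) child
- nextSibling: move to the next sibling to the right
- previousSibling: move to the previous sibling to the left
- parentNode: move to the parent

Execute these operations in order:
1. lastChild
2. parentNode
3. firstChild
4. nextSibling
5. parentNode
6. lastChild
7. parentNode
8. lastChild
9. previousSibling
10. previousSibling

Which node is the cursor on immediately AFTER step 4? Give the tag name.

Answer: nav

Derivation:
After 1 (lastChild): meta
After 2 (parentNode): header
After 3 (firstChild): table
After 4 (nextSibling): nav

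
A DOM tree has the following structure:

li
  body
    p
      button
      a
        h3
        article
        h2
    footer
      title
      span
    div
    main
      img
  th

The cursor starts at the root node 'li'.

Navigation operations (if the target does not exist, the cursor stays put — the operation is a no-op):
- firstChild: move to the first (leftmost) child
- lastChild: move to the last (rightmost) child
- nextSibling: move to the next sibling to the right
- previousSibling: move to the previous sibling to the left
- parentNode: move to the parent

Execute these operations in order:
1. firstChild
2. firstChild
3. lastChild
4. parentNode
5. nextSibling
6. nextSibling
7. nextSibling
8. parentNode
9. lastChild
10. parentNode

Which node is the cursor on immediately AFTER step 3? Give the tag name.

After 1 (firstChild): body
After 2 (firstChild): p
After 3 (lastChild): a

Answer: a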